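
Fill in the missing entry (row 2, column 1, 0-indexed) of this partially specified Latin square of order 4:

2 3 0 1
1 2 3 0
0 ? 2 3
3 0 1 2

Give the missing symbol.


Row 2 contains symbols [0, 2, 3] — missing [1].
Column 1 contains symbols [0, 2, 3] — missing [1].
The missing symbol must appear in both missing sets; intersection = [1].
Therefore the hidden value is 1.

Missing value = 1.


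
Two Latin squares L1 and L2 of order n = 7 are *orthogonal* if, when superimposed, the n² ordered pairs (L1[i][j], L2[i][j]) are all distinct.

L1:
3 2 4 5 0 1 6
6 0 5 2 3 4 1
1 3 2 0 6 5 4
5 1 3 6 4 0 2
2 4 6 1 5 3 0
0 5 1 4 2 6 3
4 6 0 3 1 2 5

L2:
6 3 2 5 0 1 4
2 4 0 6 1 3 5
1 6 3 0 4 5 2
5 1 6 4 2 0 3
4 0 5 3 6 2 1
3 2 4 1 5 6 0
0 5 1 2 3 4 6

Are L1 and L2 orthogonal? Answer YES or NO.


Form the n² = 49 superimposed pairs (L1[i][j], L2[i][j]), row by row (rows and columns indexed from 0):
row 0: (3,6) (2,3) (4,2) (5,5) (0,0) (1,1) (6,4)
row 1: (6,2) (0,4) (5,0) (2,6) (3,1) (4,3) (1,5)
row 2: (1,1) (3,6) (2,3) (0,0) (6,4) (5,5) (4,2)
row 3: (5,5) (1,1) (3,6) (6,4) (4,2) (0,0) (2,3)
row 4: (2,4) (4,0) (6,5) (1,3) (5,6) (3,2) (0,1)
row 5: (0,3) (5,2) (1,4) (4,1) (2,5) (6,6) (3,0)
row 6: (4,0) (6,5) (0,1) (3,2) (1,3) (2,4) (5,6)
Orthogonality requires all 49 pairs distinct.
But the pair (1,1) repeats: cell (0,5) has L1 = 1, L2 = 1, and cell (2,0) has L1 = 1, L2 = 1.
A repeated pair means some other pair never occurs (only 28 distinct pairs out of 49), so the squares are not orthogonal.
Conclusion: NO.

NO


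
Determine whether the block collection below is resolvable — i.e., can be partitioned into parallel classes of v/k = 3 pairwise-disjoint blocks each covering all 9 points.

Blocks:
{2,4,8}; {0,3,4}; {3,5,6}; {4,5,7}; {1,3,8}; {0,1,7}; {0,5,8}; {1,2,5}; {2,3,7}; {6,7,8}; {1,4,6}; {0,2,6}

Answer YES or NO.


v = 9, block size k = 3, number of blocks = 12.
For resolvability, blocks must partition into parallel classes of size v/k = 3.
Total blocks must therefore be a multiple of 3: 12 = 3·4 + 0 ⇒ divisible ✓.
Greedy packing gives 4 candidate class(es). Each should be a full parallel class (size 3, covers all 9 points).
  Class 1 (3 blocks): {2,4,8}; {3,5,6}; {0,1,7}. Points covered: [0, 1, 2, 3, 4, 5, 6, 7, 8].
  Class 2 (3 blocks): {0,3,4}; {1,2,5}; {6,7,8}. Points covered: [0, 1, 2, 3, 4, 5, 6, 7, 8].
  Class 3 (3 blocks): {4,5,7}; {1,3,8}; {0,2,6}. Points covered: [0, 1, 2, 3, 4, 5, 6, 7, 8].
  Class 4 (3 blocks): {0,5,8}; {2,3,7}; {1,4,6}. Points covered: [0, 1, 2, 3, 4, 5, 6, 7, 8].
All classes full (size 3)? YES. All classes cover every point? YES.
Resolvable? YES.

YES


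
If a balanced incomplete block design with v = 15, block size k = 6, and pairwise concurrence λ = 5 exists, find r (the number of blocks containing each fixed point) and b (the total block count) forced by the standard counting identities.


Any 2-(v, k, λ) BIBD satisfies two necessary conditions:
  (i)  Each point sits in r blocks, and counting incidences through any fixed point gives r(k − 1) = λ(v − 1), so r = λ(v − 1)/(k − 1).
  (ii) Total incidences bk = vr, so b = vr/k.
Step 1: r = λ(v − 1)/(k − 1) = 5·(15 − 1)/(6 − 1) = 5·14/5 = 70/5 = 14.
Step 2: b = vr/k = 15·14/6 = 210/6 = 35.
Check integrality: r = 14 ∈ Z ✓, b = 35 ∈ Z ✓.
(These identities are necessary conditions: they determine r and b for any design with these parameters, but do not by themselves prove that one exists.)

r = 14, b = 35.


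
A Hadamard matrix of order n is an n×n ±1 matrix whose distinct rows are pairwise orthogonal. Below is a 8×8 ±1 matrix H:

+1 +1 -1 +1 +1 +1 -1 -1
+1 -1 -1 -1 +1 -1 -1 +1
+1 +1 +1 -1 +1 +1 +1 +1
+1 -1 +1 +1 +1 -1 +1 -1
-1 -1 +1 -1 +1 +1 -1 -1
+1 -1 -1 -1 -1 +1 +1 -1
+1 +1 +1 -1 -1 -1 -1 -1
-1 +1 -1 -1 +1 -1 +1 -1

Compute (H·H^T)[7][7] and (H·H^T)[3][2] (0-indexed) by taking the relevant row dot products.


Row 2 of H: [1, 1, 1, -1, 1, 1, 1, 1].
Row 3 of H: [1, -1, 1, 1, 1, -1, 1, -1].
Row 7 of H: [-1, 1, -1, -1, 1, -1, 1, -1].
(H·H^T)[7][7] = Σ_j H[7][j]·H[7][j] = (-1)² + (1)² + (-1)² + (-1)² + (1)² + (-1)² + (1)² + (-1)² = 1 + 1 + 1 + 1 + 1 + 1 + 1 + 1 = 8.
(H·H^T)[3][2] = Σ_j H[3][j]·H[2][j] = (1)·(1) + (-1)·(1) + (1)·(1) + (1)·(-1) + (1)·(1) + (-1)·(1) + (1)·(1) + (-1)·(1) = 1 + -1 + 1 + -1 + 1 + -1 + 1 + -1 = 0.
So rows 3 and 2 are orthogonal; the diagonal entry equals n = 8.

(7,7) entry = 8; (3,2) entry = 0.


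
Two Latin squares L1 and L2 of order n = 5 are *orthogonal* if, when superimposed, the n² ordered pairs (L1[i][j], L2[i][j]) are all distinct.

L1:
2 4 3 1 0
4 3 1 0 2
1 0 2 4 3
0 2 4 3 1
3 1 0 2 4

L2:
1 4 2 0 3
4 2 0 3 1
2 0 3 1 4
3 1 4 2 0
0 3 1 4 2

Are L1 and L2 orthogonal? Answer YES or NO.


Form the n² = 25 superimposed pairs (L1[i][j], L2[i][j]), row by row (rows and columns indexed from 0):
row 0: (2,1) (4,4) (3,2) (1,0) (0,3)
row 1: (4,4) (3,2) (1,0) (0,3) (2,1)
row 2: (1,2) (0,0) (2,3) (4,1) (3,4)
row 3: (0,3) (2,1) (4,4) (3,2) (1,0)
row 4: (3,0) (1,3) (0,1) (2,4) (4,2)
Orthogonality requires all 25 pairs distinct.
But the pair (4,4) repeats: cell (0,1) has L1 = 4, L2 = 4, and cell (1,0) has L1 = 4, L2 = 4.
A repeated pair means some other pair never occurs (only 15 distinct pairs out of 25), so the squares are not orthogonal.
Conclusion: NO.

NO


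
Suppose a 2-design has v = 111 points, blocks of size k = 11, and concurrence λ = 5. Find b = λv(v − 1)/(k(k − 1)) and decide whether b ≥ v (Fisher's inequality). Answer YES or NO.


r = λ(v − 1)/(k − 1) = 5·110/10 = 55.
b = vr/k = 111·55/11 = 555.
Fisher's inequality: b ≥ v ⇔ 555 ≥ 111? YES.

YES


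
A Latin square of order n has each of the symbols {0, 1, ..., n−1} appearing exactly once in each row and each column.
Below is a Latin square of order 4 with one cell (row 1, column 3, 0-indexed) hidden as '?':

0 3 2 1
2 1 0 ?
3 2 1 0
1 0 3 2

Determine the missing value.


Row 1 contains symbols [0, 1, 2] — missing [3].
Column 3 contains symbols [0, 1, 2] — missing [3].
The missing symbol must appear in both missing sets; intersection = [3].
Therefore the hidden value is 3.

Missing value = 3.


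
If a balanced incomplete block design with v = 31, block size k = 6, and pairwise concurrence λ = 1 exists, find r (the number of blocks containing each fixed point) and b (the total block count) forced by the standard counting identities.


Any 2-(v, k, λ) BIBD satisfies two necessary conditions:
  (i)  Each point sits in r blocks, and counting incidences through any fixed point gives r(k − 1) = λ(v − 1), so r = λ(v − 1)/(k − 1).
  (ii) Total incidences bk = vr, so b = vr/k.
Step 1: r = λ(v − 1)/(k − 1) = 1·(31 − 1)/(6 − 1) = 1·30/5 = 30/5 = 6.
Step 2: b = vr/k = 31·6/6 = 186/6 = 31.
Check integrality: r = 6 ∈ Z ✓, b = 31 ∈ Z ✓.
(These identities are necessary conditions: they determine r and b for any design with these parameters, but do not by themselves prove that one exists.)

r = 6, b = 31.


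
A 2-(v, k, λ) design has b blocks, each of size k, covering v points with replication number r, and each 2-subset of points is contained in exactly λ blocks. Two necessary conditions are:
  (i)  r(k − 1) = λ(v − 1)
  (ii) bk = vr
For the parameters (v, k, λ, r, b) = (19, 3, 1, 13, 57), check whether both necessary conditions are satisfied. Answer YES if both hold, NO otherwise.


Condition (i): r(k − 1) = 13·2 = 26; λ(v − 1) = 1·18 = 18. Match? NO.
Condition (ii): bk = 57·3 = 171; vr = 19·13 = 247. Match? NO.
Both conditions hold? NO.

NO


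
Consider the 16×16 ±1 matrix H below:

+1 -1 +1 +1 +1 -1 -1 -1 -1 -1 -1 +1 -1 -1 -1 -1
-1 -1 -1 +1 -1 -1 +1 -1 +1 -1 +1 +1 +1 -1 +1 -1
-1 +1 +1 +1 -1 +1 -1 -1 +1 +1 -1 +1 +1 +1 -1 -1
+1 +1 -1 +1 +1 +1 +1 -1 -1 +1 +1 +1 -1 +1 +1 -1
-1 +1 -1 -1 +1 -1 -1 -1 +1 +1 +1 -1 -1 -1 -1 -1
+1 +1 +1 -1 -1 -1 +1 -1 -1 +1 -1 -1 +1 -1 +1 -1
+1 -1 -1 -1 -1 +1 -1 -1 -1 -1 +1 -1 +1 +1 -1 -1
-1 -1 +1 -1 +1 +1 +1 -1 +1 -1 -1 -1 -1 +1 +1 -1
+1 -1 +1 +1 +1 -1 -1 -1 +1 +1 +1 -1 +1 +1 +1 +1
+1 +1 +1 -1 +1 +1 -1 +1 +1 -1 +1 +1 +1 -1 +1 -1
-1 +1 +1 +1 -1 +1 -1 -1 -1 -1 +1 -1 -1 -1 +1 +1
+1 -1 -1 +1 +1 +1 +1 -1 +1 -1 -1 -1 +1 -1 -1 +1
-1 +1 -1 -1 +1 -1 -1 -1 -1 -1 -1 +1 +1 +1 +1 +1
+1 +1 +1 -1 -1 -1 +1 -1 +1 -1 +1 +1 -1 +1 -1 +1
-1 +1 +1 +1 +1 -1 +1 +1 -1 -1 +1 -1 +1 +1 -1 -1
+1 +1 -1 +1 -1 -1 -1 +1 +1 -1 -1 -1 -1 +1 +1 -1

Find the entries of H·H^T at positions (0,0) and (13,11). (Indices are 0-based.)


Row 0 of H: [1, -1, 1, 1, 1, -1, -1, -1, -1, -1, -1, 1, -1, -1, -1, -1].
Row 11 of H: [1, -1, -1, 1, 1, 1, 1, -1, 1, -1, -1, -1, 1, -1, -1, 1].
Row 13 of H: [1, 1, 1, -1, -1, -1, 1, -1, 1, -1, 1, 1, -1, 1, -1, 1].
(H·H^T)[0][0] = Σ_j H[0][j]·H[0][j] = (1)² + (-1)² + (1)² + (1)² + (1)² + (-1)² + (-1)² + (-1)² + (-1)² + (-1)² + (-1)² + (1)² + (-1)² + (-1)² + (-1)² + (-1)² = 1 + 1 + 1 + 1 + 1 + 1 + 1 + 1 + 1 + 1 + 1 + 1 + 1 + 1 + 1 + 1 = 16.
(H·H^T)[13][11] = Σ_j H[13][j]·H[11][j] = (1)·(1) + (1)·(-1) + (1)·(-1) + (-1)·(1) + (-1)·(1) + (-1)·(1) + (1)·(1) + (-1)·(-1) + (1)·(1) + (-1)·(-1) + (1)·(-1) + (1)·(-1) + (-1)·(1) + (1)·(-1) + (-1)·(-1) + (1)·(1) = 1 + -1 + -1 + -1 + -1 + -1 + 1 + 1 + 1 + 1 + -1 + -1 + -1 + -1 + 1 + 1 = -2.
Rows 13 and 11 are not orthogonal (dot product = -2 ≠ 0), so H is not a Hadamard matrix.

(0,0) entry = 16; (13,11) entry = -2.


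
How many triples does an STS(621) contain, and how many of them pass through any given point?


An STS(v) is a 2-(v, 3, 1) BIBD: block size k = 3, λ = 1.
Replication: r(k − 1) = λ(v − 1) ⇒ r·2 = 621 − 1 = 620 ⇒ r = 310.
Block count: bk = vr ⇒ b·3 = 621·310 = 192510 ⇒ b = 64170.
(Check via b = v(v − 1)/6 = 621·620/6 = 385020/6 = 64170.)

r = 310, b = 64170.


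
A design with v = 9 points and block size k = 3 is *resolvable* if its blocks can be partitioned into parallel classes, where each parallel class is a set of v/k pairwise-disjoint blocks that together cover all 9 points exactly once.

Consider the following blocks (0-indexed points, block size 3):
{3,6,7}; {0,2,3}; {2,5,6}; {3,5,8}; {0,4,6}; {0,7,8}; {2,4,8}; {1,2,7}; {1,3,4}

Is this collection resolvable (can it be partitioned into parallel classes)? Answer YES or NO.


v = 9, block size k = 3, number of blocks = 9.
For resolvability, blocks must partition into parallel classes of size v/k = 3.
Total blocks must therefore be a multiple of 3: 9 = 3·3 + 0 ⇒ divisible ✓.
Consider block {3,6,7}. The only other block(s) in the collection disjoint from it are {2,4,8} — just 1 block(s). Any parallel class containing {3,6,7} would need 2 other blocks each disjoint from it, so no parallel class of size 3 can contain {3,6,7}.
Since every block must belong to some parallel class in a resolution, the collection cannot be partitioned into parallel classes.
Resolvable? NO.

NO


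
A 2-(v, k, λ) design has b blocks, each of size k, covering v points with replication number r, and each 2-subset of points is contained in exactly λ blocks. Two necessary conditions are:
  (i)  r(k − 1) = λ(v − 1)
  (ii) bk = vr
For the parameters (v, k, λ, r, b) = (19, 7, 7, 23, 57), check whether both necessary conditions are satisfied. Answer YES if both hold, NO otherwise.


Condition (i): r(k − 1) = 23·6 = 138; λ(v − 1) = 7·18 = 126. Match? NO.
Condition (ii): bk = 57·7 = 399; vr = 19·23 = 437. Match? NO.
Both conditions hold? NO.

NO


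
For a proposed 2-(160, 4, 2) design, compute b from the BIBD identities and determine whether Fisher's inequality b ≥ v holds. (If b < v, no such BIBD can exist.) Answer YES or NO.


b = λv(v − 1)/(k(k − 1)) = 2·160·159/(4·3) = 50880/12 = 4240.
Compare with v = 160: b ≥ v, so Fisher's inequality holds.

YES


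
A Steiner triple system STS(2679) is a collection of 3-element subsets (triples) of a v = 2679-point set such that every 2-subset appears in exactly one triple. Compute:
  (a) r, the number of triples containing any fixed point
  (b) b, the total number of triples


An STS(v) is a 2-(v, 3, 1) BIBD: block size k = 3, λ = 1.
Replication: r(k − 1) = λ(v − 1) ⇒ r·2 = 2679 − 1 = 2678 ⇒ r = 1339.
Block count: b = v(v − 1)/6 = 2679·2678/6 = 7174362/6 = 1195727.

r = 1339, b = 1195727.


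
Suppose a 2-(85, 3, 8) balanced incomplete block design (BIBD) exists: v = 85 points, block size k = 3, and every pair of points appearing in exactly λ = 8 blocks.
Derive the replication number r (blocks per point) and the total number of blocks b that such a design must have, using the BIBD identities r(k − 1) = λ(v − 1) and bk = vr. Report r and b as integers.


Any 2-(v, k, λ) BIBD satisfies two necessary conditions:
  (i)  Each point sits in r blocks, and counting incidences through any fixed point gives r(k − 1) = λ(v − 1), so r = λ(v − 1)/(k − 1).
  (ii) Total incidences bk = vr, so b = vr/k.
Step 1: r = λ(v − 1)/(k − 1) = 8·(85 − 1)/(3 − 1) = 8·84/2 = 672/2 = 336.
Step 2: b = vr/k = 85·336/3 = 28560/3 = 9520.
Check integrality: r = 336 ∈ Z ✓, b = 9520 ∈ Z ✓.
(These identities are necessary conditions: they determine r and b for any design with these parameters, but do not by themselves prove that one exists.)

r = 336, b = 9520.


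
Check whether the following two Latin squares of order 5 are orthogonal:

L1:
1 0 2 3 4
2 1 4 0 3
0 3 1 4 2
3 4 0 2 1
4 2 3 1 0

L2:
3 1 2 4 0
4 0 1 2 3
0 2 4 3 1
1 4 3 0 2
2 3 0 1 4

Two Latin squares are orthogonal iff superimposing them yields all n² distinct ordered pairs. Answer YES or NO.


Form the n² = 25 superimposed pairs (L1[i][j], L2[i][j]), row by row (rows and columns indexed from 0):
row 0: (1,3) (0,1) (2,2) (3,4) (4,0)
row 1: (2,4) (1,0) (4,1) (0,2) (3,3)
row 2: (0,0) (3,2) (1,4) (4,3) (2,1)
row 3: (3,1) (4,4) (0,3) (2,0) (1,2)
row 4: (4,2) (2,3) (3,0) (1,1) (0,4)
Orthogonality requires all 25 pairs distinct.
Check by first coordinate: for each symbol s of L1, list the L2 entries in the n cells where L1 = s; they must all differ.
  L1 = 0: L2 entries (in reading order) 1, 2, 0, 3, 4 — all 5 distinct ✓
  L1 = 1: L2 entries (in reading order) 3, 0, 4, 2, 1 — all 5 distinct ✓
  L1 = 2: L2 entries (in reading order) 2, 4, 1, 0, 3 — all 5 distinct ✓
  L1 = 3: L2 entries (in reading order) 4, 3, 2, 1, 0 — all 5 distinct ✓
  L1 = 4: L2 entries (in reading order) 0, 1, 3, 4, 2 — all 5 distinct ✓
Every symbol of L1 meets every symbol of L2 exactly once, so all 25 pairs are distinct (25 of 25).
Conclusion: YES.

YES


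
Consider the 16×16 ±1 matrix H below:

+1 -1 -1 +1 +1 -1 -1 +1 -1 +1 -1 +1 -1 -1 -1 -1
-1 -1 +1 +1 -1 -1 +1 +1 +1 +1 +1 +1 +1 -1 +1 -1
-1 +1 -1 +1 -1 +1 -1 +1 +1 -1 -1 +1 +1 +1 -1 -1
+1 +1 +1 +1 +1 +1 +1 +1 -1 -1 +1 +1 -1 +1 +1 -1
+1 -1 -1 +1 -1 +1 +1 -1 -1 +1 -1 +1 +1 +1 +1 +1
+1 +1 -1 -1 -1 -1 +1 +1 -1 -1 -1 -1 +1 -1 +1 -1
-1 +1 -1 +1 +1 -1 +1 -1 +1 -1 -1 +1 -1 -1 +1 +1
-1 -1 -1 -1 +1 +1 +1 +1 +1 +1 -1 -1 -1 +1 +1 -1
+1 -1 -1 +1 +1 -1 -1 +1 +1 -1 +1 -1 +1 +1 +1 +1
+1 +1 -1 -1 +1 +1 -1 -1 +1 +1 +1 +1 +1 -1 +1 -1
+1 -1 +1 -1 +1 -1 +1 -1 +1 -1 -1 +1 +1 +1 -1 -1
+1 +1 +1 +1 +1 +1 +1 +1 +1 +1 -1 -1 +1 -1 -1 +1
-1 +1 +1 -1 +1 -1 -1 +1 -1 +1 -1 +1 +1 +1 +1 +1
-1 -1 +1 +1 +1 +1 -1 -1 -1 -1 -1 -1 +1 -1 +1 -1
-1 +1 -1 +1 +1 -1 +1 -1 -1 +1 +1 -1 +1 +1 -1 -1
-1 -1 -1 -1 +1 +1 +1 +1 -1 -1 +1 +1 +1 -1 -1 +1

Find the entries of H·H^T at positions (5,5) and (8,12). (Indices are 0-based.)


Row 5 of H: [1, 1, -1, -1, -1, -1, 1, 1, -1, -1, -1, -1, 1, -1, 1, -1].
Row 8 of H: [1, -1, -1, 1, 1, -1, -1, 1, 1, -1, 1, -1, 1, 1, 1, 1].
Row 12 of H: [-1, 1, 1, -1, 1, -1, -1, 1, -1, 1, -1, 1, 1, 1, 1, 1].
(H·H^T)[5][5] = Σ_j H[5][j]·H[5][j] = (1)² + (1)² + (-1)² + (-1)² + (-1)² + (-1)² + (1)² + (1)² + (-1)² + (-1)² + (-1)² + (-1)² + (1)² + (-1)² + (1)² + (-1)² = 1 + 1 + 1 + 1 + 1 + 1 + 1 + 1 + 1 + 1 + 1 + 1 + 1 + 1 + 1 + 1 = 16.
(H·H^T)[8][12] = Σ_j H[8][j]·H[12][j] = (1)·(-1) + (-1)·(1) + (-1)·(1) + (1)·(-1) + (1)·(1) + (-1)·(-1) + (-1)·(-1) + (1)·(1) + (1)·(-1) + (-1)·(1) + (1)·(-1) + (-1)·(1) + (1)·(1) + (1)·(1) + (1)·(1) + (1)·(1) = -1 + -1 + -1 + -1 + 1 + 1 + 1 + 1 + -1 + -1 + -1 + -1 + 1 + 1 + 1 + 1 = 0.
So rows 8 and 12 are orthogonal; the diagonal entry equals n = 16.

(5,5) entry = 16; (8,12) entry = 0.


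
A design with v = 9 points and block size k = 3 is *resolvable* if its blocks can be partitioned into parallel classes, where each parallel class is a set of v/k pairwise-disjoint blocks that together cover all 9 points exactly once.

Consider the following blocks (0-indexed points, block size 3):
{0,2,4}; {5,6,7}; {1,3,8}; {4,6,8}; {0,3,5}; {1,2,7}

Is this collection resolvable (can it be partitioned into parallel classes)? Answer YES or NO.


v = 9, block size k = 3, number of blocks = 6.
For resolvability, blocks must partition into parallel classes of size v/k = 3.
Total blocks must therefore be a multiple of 3: 6 = 3·2 + 0 ⇒ divisible ✓.
Greedy packing gives 2 candidate class(es). Each should be a full parallel class (size 3, covers all 9 points).
  Class 1 (3 blocks): {0,2,4}; {5,6,7}; {1,3,8}. Points covered: [0, 1, 2, 3, 4, 5, 6, 7, 8].
  Class 2 (3 blocks): {4,6,8}; {0,3,5}; {1,2,7}. Points covered: [0, 1, 2, 3, 4, 5, 6, 7, 8].
All classes full (size 3)? YES. All classes cover every point? YES.
Resolvable? YES.

YES


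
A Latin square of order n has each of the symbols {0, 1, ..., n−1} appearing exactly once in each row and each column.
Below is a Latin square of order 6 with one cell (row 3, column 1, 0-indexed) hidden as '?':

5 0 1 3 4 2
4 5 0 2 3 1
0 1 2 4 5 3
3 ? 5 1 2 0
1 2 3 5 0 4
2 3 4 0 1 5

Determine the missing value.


Row 3 contains symbols [0, 1, 2, 3, 5] — missing [4].
Column 1 contains symbols [0, 1, 2, 3, 5] — missing [4].
The missing symbol must appear in both missing sets; intersection = [4].
Therefore the hidden value is 4.

Missing value = 4.


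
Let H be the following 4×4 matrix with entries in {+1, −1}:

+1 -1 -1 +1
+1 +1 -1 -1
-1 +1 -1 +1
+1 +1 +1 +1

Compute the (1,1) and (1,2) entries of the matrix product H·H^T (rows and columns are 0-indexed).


Row 1 of H: [1, 1, -1, -1].
Row 2 of H: [-1, 1, -1, 1].
(H·H^T)[1][1] = Σ_j H[1][j]·H[1][j] = (1)² + (1)² + (-1)² + (-1)² = 1 + 1 + 1 + 1 = 4.
(H·H^T)[1][2] = Σ_j H[1][j]·H[2][j] = (1)·(-1) + (1)·(1) + (-1)·(-1) + (-1)·(1) = -1 + 1 + 1 + -1 = 0.
So rows 1 and 2 are orthogonal; the diagonal entry equals n = 4.

(1,1) entry = 4; (1,2) entry = 0.


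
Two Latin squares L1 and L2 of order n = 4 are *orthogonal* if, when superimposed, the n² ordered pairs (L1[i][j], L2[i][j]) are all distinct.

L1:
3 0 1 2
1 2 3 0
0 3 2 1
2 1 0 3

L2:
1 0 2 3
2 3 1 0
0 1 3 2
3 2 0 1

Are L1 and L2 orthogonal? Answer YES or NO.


Form the n² = 16 superimposed pairs (L1[i][j], L2[i][j]), row by row (rows and columns indexed from 0):
row 0: (3,1) (0,0) (1,2) (2,3)
row 1: (1,2) (2,3) (3,1) (0,0)
row 2: (0,0) (3,1) (2,3) (1,2)
row 3: (2,3) (1,2) (0,0) (3,1)
Orthogonality requires all 16 pairs distinct.
But the pair (1,2) repeats: cell (0,2) has L1 = 1, L2 = 2, and cell (1,0) has L1 = 1, L2 = 2.
A repeated pair means some other pair never occurs (only 4 distinct pairs out of 16), so the squares are not orthogonal.
Conclusion: NO.

NO


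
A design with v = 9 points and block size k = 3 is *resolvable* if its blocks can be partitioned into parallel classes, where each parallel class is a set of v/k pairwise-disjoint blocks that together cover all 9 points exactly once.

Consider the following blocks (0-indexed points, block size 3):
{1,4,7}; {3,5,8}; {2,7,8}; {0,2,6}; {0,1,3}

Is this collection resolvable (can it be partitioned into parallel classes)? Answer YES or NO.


v = 9, block size k = 3, number of blocks = 5.
For resolvability, blocks must partition into parallel classes of size v/k = 3.
Total blocks must therefore be a multiple of 3: 5 = 3·1 + 2 ⇒ not divisible ✗.
Resolvable? NO.

NO


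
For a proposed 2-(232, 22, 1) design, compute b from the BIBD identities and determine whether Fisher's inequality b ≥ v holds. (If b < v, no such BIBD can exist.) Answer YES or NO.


r = λ(v − 1)/(k − 1) = 1·231/21 = 11.
b = vr/k = 232·11/22 = 116.
Fisher's inequality: b ≥ v ⇔ 116 ≥ 232? NO.

NO


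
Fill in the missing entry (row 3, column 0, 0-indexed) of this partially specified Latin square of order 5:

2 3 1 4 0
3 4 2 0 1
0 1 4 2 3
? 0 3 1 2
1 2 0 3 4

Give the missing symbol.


Row 3 contains symbols [0, 1, 2, 3] — missing [4].
Column 0 contains symbols [0, 1, 2, 3] — missing [4].
The missing symbol must appear in both missing sets; intersection = [4].
Therefore the hidden value is 4.

Missing value = 4.


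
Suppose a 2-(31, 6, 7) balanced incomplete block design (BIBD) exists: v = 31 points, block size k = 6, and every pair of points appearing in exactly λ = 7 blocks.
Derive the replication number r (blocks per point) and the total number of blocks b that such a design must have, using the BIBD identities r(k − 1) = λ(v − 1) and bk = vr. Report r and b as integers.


Any 2-(v, k, λ) BIBD satisfies two necessary conditions:
  (i)  Each point sits in r blocks, and counting incidences through any fixed point gives r(k − 1) = λ(v − 1), so r = λ(v − 1)/(k − 1).
  (ii) Total incidences bk = vr, so b = vr/k.
Step 1: r = λ(v − 1)/(k − 1) = 7·(31 − 1)/(6 − 1) = 7·30/5 = 210/5 = 42.
Step 2: b = vr/k = 31·42/6 = 1302/6 = 217.
Check integrality: r = 42 ∈ Z ✓, b = 217 ∈ Z ✓.
(These identities are necessary conditions: they determine r and b for any design with these parameters, but do not by themselves prove that one exists.)

r = 42, b = 217.


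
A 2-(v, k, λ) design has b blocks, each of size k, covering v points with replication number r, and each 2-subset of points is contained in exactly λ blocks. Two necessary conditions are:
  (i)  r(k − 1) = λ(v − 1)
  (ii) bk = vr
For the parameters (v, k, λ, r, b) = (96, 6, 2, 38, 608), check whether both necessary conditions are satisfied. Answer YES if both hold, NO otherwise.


Condition (i): r(k − 1) = 38·5 = 190; λ(v − 1) = 2·95 = 190. Match? YES.
Condition (ii): bk = 608·6 = 3648; vr = 96·38 = 3648. Match? YES.
Both conditions hold? YES.

YES


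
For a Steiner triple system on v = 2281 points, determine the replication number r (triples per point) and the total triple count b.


An STS(v) is a 2-(v, 3, 1) BIBD: block size k = 3, λ = 1.
Replication: r(k − 1) = λ(v − 1) ⇒ r·2 = 2281 − 1 = 2280 ⇒ r = 1140.
Block count: b = v(v − 1)/6 = 2281·2280/6 = 5200680/6 = 866780.
(Check via bk = vr: 866780·3 = 2600340 = 2281·1140 = 2600340 ✓.)

r = 1140, b = 866780.


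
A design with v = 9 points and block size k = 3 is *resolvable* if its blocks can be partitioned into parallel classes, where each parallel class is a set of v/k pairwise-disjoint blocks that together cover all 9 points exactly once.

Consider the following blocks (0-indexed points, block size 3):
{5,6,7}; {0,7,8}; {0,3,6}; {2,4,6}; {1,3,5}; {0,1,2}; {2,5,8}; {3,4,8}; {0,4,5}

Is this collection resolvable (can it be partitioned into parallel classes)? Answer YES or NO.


v = 9, block size k = 3, number of blocks = 9.
For resolvability, blocks must partition into parallel classes of size v/k = 3.
Total blocks must therefore be a multiple of 3: 9 = 3·3 + 0 ⇒ divisible ✓.
Consider block {0,3,6}. The only other block(s) in the collection disjoint from it are {2,5,8} — just 1 block(s). Any parallel class containing {0,3,6} would need 2 other blocks each disjoint from it, so no parallel class of size 3 can contain {0,3,6}.
Since every block must belong to some parallel class in a resolution, the collection cannot be partitioned into parallel classes.
Resolvable? NO.

NO


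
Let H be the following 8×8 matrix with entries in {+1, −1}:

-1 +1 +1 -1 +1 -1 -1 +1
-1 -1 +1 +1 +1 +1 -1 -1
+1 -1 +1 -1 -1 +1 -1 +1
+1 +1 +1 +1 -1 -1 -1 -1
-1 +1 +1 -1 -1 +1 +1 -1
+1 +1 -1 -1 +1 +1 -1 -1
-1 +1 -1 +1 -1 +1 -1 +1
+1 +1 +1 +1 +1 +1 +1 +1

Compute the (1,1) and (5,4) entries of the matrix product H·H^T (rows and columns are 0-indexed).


Row 1 of H: [-1, -1, 1, 1, 1, 1, -1, -1].
Row 4 of H: [-1, 1, 1, -1, -1, 1, 1, -1].
Row 5 of H: [1, 1, -1, -1, 1, 1, -1, -1].
(H·H^T)[1][1] = Σ_j H[1][j]·H[1][j] = (-1)² + (-1)² + (1)² + (1)² + (1)² + (1)² + (-1)² + (-1)² = 1 + 1 + 1 + 1 + 1 + 1 + 1 + 1 = 8.
(H·H^T)[5][4] = Σ_j H[5][j]·H[4][j] = (1)·(-1) + (1)·(1) + (-1)·(1) + (-1)·(-1) + (1)·(-1) + (1)·(1) + (-1)·(1) + (-1)·(-1) = -1 + 1 + -1 + 1 + -1 + 1 + -1 + 1 = 0.
So rows 5 and 4 are orthogonal; the diagonal entry equals n = 8.

(1,1) entry = 8; (5,4) entry = 0.


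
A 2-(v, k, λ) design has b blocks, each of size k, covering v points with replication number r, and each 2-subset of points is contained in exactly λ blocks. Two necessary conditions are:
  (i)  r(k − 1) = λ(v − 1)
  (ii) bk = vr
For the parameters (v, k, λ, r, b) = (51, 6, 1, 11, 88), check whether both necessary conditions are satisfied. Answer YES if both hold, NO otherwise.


Condition (i): r(k − 1) = 11·5 = 55; λ(v − 1) = 1·50 = 50. Match? NO.
Condition (ii): bk = 88·6 = 528; vr = 51·11 = 561. Match? NO.
Both conditions hold? NO.

NO


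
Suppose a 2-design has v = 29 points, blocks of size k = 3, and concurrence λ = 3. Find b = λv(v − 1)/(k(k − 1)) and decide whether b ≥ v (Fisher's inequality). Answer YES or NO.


b = λv(v − 1)/(k(k − 1)) = 3·29·28/(3·2) = 2436/6 = 406.
Compare with v = 29: b ≥ v, so Fisher's inequality holds.

YES


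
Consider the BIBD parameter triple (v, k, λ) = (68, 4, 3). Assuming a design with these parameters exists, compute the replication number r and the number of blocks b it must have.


Any 2-(v, k, λ) BIBD satisfies two necessary conditions:
  (i)  Each point sits in r blocks, and counting incidences through any fixed point gives r(k − 1) = λ(v − 1), so r = λ(v − 1)/(k − 1).
  (ii) Total incidences bk = vr, so b = vr/k.
Step 1: r = λ(v − 1)/(k − 1) = 3·(68 − 1)/(4 − 1) = 3·67/3 = 201/3 = 67.
Step 2: b = vr/k = 68·67/4 = 4556/4 = 1139.
Check integrality: r = 67 ∈ Z ✓, b = 1139 ∈ Z ✓.
(These identities are necessary conditions: they determine r and b for any design with these parameters, but do not by themselves prove that one exists.)

r = 67, b = 1139.


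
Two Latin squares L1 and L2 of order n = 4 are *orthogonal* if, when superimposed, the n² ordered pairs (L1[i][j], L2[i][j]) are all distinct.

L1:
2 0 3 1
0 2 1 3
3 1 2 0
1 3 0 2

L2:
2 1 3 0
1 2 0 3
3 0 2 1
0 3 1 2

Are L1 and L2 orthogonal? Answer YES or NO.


Form the n² = 16 superimposed pairs (L1[i][j], L2[i][j]), row by row (rows and columns indexed from 0):
row 0: (2,2) (0,1) (3,3) (1,0)
row 1: (0,1) (2,2) (1,0) (3,3)
row 2: (3,3) (1,0) (2,2) (0,1)
row 3: (1,0) (3,3) (0,1) (2,2)
Orthogonality requires all 16 pairs distinct.
But the pair (0,1) repeats: cell (0,1) has L1 = 0, L2 = 1, and cell (1,0) has L1 = 0, L2 = 1.
A repeated pair means some other pair never occurs (only 4 distinct pairs out of 16), so the squares are not orthogonal.
Conclusion: NO.

NO


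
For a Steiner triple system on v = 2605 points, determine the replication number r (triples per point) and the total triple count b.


An STS(v) is a 2-(v, 3, 1) BIBD: block size k = 3, λ = 1.
Replication: r(k − 1) = λ(v − 1) ⇒ r·2 = 2605 − 1 = 2604 ⇒ r = 1302.
Block count: bk = vr ⇒ b·3 = 2605·1302 = 3391710 ⇒ b = 1130570.

r = 1302, b = 1130570.


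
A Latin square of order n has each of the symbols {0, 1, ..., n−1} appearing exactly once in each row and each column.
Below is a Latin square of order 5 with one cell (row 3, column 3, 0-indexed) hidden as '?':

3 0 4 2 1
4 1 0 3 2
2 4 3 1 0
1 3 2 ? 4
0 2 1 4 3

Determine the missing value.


Row 3 contains symbols [1, 2, 3, 4] — missing [0].
Column 3 contains symbols [1, 2, 3, 4] — missing [0].
The missing symbol must appear in both missing sets; intersection = [0].
Therefore the hidden value is 0.

Missing value = 0.


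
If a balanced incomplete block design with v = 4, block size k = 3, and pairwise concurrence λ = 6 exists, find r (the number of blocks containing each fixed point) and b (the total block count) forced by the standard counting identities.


Any 2-(v, k, λ) BIBD satisfies two necessary conditions:
  (i)  Each point sits in r blocks, and counting incidences through any fixed point gives r(k − 1) = λ(v − 1), so r = λ(v − 1)/(k − 1).
  (ii) Total incidences bk = vr, so b = vr/k.
Step 1: r = λ(v − 1)/(k − 1) = 6·(4 − 1)/(3 − 1) = 6·3/2 = 18/2 = 9.
Step 2: b = vr/k = 4·9/3 = 36/3 = 12.
Check integrality: r = 9 ∈ Z ✓, b = 12 ∈ Z ✓.
(These identities are necessary conditions: they determine r and b for any design with these parameters, but do not by themselves prove that one exists.)

r = 9, b = 12.


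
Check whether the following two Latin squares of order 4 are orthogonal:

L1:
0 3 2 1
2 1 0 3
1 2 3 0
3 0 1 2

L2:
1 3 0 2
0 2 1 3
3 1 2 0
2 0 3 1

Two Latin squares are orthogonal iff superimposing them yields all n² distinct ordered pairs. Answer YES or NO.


Form the n² = 16 superimposed pairs (L1[i][j], L2[i][j]), row by row (rows and columns indexed from 0):
row 0: (0,1) (3,3) (2,0) (1,2)
row 1: (2,0) (1,2) (0,1) (3,3)
row 2: (1,3) (2,1) (3,2) (0,0)
row 3: (3,2) (0,0) (1,3) (2,1)
Orthogonality requires all 16 pairs distinct.
But the pair (2,0) repeats: cell (0,2) has L1 = 2, L2 = 0, and cell (1,0) has L1 = 2, L2 = 0.
A repeated pair means some other pair never occurs (only 8 distinct pairs out of 16), so the squares are not orthogonal.
Conclusion: NO.

NO


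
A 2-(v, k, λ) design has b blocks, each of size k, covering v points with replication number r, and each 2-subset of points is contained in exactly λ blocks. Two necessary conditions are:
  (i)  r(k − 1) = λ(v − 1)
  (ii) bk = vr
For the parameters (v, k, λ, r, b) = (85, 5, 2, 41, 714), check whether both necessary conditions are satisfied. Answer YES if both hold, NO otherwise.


Condition (i): r(k − 1) = 41·4 = 164; λ(v − 1) = 2·84 = 168. Match? NO.
Condition (ii): bk = 714·5 = 3570; vr = 85·41 = 3485. Match? NO.
Both conditions hold? NO.

NO


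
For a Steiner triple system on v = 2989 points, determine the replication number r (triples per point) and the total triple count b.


An STS(v) is a 2-(v, 3, 1) BIBD: block size k = 3, λ = 1.
Replication: r(k − 1) = λ(v − 1) ⇒ r·2 = 2989 − 1 = 2988 ⇒ r = 1494.
Block count: b = v(v − 1)/6 = 2989·2988/6 = 8931132/6 = 1488522.
(Check via bk = vr: 1488522·3 = 4465566 = 2989·1494 = 4465566 ✓.)

r = 1494, b = 1488522.


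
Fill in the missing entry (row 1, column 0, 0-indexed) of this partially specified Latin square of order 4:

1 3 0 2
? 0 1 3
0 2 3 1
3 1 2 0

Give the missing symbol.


Row 1 contains symbols [0, 1, 3] — missing [2].
Column 0 contains symbols [0, 1, 3] — missing [2].
The missing symbol must appear in both missing sets; intersection = [2].
Therefore the hidden value is 2.

Missing value = 2.


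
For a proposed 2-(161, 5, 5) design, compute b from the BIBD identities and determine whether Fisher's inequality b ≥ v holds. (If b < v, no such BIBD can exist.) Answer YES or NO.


r = λ(v − 1)/(k − 1) = 5·160/4 = 200.
b = vr/k = 161·200/5 = 6440.
Fisher's inequality: b ≥ v ⇔ 6440 ≥ 161? YES.

YES


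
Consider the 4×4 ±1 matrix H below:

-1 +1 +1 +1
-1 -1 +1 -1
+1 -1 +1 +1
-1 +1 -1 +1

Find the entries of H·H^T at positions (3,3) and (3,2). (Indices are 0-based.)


Row 2 of H: [1, -1, 1, 1].
Row 3 of H: [-1, 1, -1, 1].
(H·H^T)[3][3] = Σ_j H[3][j]·H[3][j] = (-1)² + (1)² + (-1)² + (1)² = 1 + 1 + 1 + 1 = 4.
(H·H^T)[3][2] = Σ_j H[3][j]·H[2][j] = (-1)·(1) + (1)·(-1) + (-1)·(1) + (1)·(1) = -1 + -1 + -1 + 1 = -2.
Rows 3 and 2 are not orthogonal (dot product = -2 ≠ 0), so H is not a Hadamard matrix.

(3,3) entry = 4; (3,2) entry = -2.


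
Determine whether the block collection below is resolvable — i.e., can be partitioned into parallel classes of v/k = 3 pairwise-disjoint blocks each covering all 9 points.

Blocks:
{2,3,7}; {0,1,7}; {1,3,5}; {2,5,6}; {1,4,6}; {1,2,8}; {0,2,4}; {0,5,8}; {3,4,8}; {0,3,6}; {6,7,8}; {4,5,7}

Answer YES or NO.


v = 9, block size k = 3, number of blocks = 12.
For resolvability, blocks must partition into parallel classes of size v/k = 3.
Total blocks must therefore be a multiple of 3: 12 = 3·4 + 0 ⇒ divisible ✓.
Greedy packing gives 4 candidate class(es). Each should be a full parallel class (size 3, covers all 9 points).
  Class 1 (3 blocks): {2,3,7}; {1,4,6}; {0,5,8}. Points covered: [0, 1, 2, 3, 4, 5, 6, 7, 8].
  Class 2 (3 blocks): {0,1,7}; {2,5,6}; {3,4,8}. Points covered: [0, 1, 2, 3, 4, 5, 6, 7, 8].
  Class 3 (3 blocks): {1,3,5}; {0,2,4}; {6,7,8}. Points covered: [0, 1, 2, 3, 4, 5, 6, 7, 8].
  Class 4 (3 blocks): {1,2,8}; {0,3,6}; {4,5,7}. Points covered: [0, 1, 2, 3, 4, 5, 6, 7, 8].
All classes full (size 3)? YES. All classes cover every point? YES.
Resolvable? YES.

YES


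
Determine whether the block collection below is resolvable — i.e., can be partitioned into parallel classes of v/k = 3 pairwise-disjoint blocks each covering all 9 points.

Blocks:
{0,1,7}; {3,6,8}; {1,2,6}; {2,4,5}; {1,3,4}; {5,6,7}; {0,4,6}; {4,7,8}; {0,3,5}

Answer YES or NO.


v = 9, block size k = 3, number of blocks = 9.
For resolvability, blocks must partition into parallel classes of size v/k = 3.
Total blocks must therefore be a multiple of 3: 9 = 3·3 + 0 ⇒ divisible ✓.
Consider block {1,3,4}. The only other block(s) in the collection disjoint from it are {5,6,7} — just 1 block(s). Any parallel class containing {1,3,4} would need 2 other blocks each disjoint from it, so no parallel class of size 3 can contain {1,3,4}.
Since every block must belong to some parallel class in a resolution, the collection cannot be partitioned into parallel classes.
Resolvable? NO.

NO


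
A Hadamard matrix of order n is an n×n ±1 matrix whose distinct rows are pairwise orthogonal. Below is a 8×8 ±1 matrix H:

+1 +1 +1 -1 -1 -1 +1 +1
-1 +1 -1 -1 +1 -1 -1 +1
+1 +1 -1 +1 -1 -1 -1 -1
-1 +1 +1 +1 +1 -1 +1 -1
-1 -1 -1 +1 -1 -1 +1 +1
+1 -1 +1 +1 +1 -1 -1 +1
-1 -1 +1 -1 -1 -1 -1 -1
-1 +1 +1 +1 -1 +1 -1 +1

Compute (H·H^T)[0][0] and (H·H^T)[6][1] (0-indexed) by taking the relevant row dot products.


Row 0 of H: [1, 1, 1, -1, -1, -1, 1, 1].
Row 1 of H: [-1, 1, -1, -1, 1, -1, -1, 1].
Row 6 of H: [-1, -1, 1, -1, -1, -1, -1, -1].
(H·H^T)[0][0] = Σ_j H[0][j]·H[0][j] = (1)² + (1)² + (1)² + (-1)² + (-1)² + (-1)² + (1)² + (1)² = 1 + 1 + 1 + 1 + 1 + 1 + 1 + 1 = 8.
(H·H^T)[6][1] = Σ_j H[6][j]·H[1][j] = (-1)·(-1) + (-1)·(1) + (1)·(-1) + (-1)·(-1) + (-1)·(1) + (-1)·(-1) + (-1)·(-1) + (-1)·(1) = 1 + -1 + -1 + 1 + -1 + 1 + 1 + -1 = 0.
So rows 6 and 1 are orthogonal; the diagonal entry equals n = 8.

(0,0) entry = 8; (6,1) entry = 0.


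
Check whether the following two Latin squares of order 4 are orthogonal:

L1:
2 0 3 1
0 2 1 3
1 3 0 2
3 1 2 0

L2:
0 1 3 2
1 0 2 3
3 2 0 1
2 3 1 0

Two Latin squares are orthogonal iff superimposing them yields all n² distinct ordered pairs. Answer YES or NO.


Form the n² = 16 superimposed pairs (L1[i][j], L2[i][j]), row by row (rows and columns indexed from 0):
row 0: (2,0) (0,1) (3,3) (1,2)
row 1: (0,1) (2,0) (1,2) (3,3)
row 2: (1,3) (3,2) (0,0) (2,1)
row 3: (3,2) (1,3) (2,1) (0,0)
Orthogonality requires all 16 pairs distinct.
But the pair (0,1) repeats: cell (0,1) has L1 = 0, L2 = 1, and cell (1,0) has L1 = 0, L2 = 1.
A repeated pair means some other pair never occurs (only 8 distinct pairs out of 16), so the squares are not orthogonal.
Conclusion: NO.

NO


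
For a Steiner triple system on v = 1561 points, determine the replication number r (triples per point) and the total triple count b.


An STS(v) is a 2-(v, 3, 1) BIBD: block size k = 3, λ = 1.
Replication: r(k − 1) = λ(v − 1) ⇒ r·2 = 1561 − 1 = 1560 ⇒ r = 780.
Block count: bk = vr ⇒ b·3 = 1561·780 = 1217580 ⇒ b = 405860.

r = 780, b = 405860.


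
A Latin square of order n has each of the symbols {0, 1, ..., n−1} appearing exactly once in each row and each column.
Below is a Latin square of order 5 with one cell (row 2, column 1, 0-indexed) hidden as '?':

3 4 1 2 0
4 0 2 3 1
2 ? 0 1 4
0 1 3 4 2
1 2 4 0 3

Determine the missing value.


Row 2 contains symbols [0, 1, 2, 4] — missing [3].
Column 1 contains symbols [0, 1, 2, 4] — missing [3].
The missing symbol must appear in both missing sets; intersection = [3].
Therefore the hidden value is 3.

Missing value = 3.


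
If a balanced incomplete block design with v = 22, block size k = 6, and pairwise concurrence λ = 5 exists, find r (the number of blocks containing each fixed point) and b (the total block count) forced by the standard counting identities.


Any 2-(v, k, λ) BIBD satisfies two necessary conditions:
  (i)  Each point sits in r blocks, and counting incidences through any fixed point gives r(k − 1) = λ(v − 1), so r = λ(v − 1)/(k − 1).
  (ii) Total incidences bk = vr, so b = vr/k.
Step 1: r = λ(v − 1)/(k − 1) = 5·(22 − 1)/(6 − 1) = 5·21/5 = 105/5 = 21.
Step 2: b = vr/k = 22·21/6 = 462/6 = 77.
Check integrality: r = 21 ∈ Z ✓, b = 77 ∈ Z ✓.
(These identities are necessary conditions: they determine r and b for any design with these parameters, but do not by themselves prove that one exists.)

r = 21, b = 77.


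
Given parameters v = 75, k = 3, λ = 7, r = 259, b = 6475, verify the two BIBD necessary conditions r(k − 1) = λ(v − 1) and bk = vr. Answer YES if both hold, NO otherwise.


Condition (i): r(k − 1) = 259·2 = 518; λ(v − 1) = 7·74 = 518. Match? YES.
Condition (ii): bk = 6475·3 = 19425; vr = 75·259 = 19425. Match? YES.
Both conditions hold? YES.

YES


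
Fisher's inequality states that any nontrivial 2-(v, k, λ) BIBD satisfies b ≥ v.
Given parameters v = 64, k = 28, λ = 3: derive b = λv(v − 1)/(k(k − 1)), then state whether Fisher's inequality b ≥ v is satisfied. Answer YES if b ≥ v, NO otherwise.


r = λ(v − 1)/(k − 1) = 3·63/27 = 7.
b = vr/k = 64·7/28 = 16.
Fisher's inequality: b ≥ v ⇔ 16 ≥ 64? NO.

NO


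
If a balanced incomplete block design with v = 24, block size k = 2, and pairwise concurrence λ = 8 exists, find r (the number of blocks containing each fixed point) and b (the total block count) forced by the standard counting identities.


Any 2-(v, k, λ) BIBD satisfies two necessary conditions:
  (i)  Each point sits in r blocks, and counting incidences through any fixed point gives r(k − 1) = λ(v − 1), so r = λ(v − 1)/(k − 1).
  (ii) Total incidences bk = vr, so b = vr/k.
Step 1: r = λ(v − 1)/(k − 1) = 8·(24 − 1)/(2 − 1) = 8·23/1 = 184/1 = 184.
Step 2: b = vr/k = 24·184/2 = 4416/2 = 2208.
Check integrality: r = 184 ∈ Z ✓, b = 2208 ∈ Z ✓.
(These identities are necessary conditions: they determine r and b for any design with these parameters, but do not by themselves prove that one exists.)

r = 184, b = 2208.


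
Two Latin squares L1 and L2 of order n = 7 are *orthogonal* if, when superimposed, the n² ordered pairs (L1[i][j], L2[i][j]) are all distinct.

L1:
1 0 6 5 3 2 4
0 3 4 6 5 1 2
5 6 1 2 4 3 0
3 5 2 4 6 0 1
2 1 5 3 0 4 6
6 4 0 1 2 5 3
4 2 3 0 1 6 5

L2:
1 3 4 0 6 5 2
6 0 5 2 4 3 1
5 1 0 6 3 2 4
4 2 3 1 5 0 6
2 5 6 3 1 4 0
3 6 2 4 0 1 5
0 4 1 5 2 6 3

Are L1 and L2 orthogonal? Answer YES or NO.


Form the n² = 49 superimposed pairs (L1[i][j], L2[i][j]), row by row (rows and columns indexed from 0):
row 0: (1,1) (0,3) (6,4) (5,0) (3,6) (2,5) (4,2)
row 1: (0,6) (3,0) (4,5) (6,2) (5,4) (1,3) (2,1)
row 2: (5,5) (6,1) (1,0) (2,6) (4,3) (3,2) (0,4)
row 3: (3,4) (5,2) (2,3) (4,1) (6,5) (0,0) (1,6)
row 4: (2,2) (1,5) (5,6) (3,3) (0,1) (4,4) (6,0)
row 5: (6,3) (4,6) (0,2) (1,4) (2,0) (5,1) (3,5)
row 6: (4,0) (2,4) (3,1) (0,5) (1,2) (6,6) (5,3)
Orthogonality requires all 49 pairs distinct.
Check by first coordinate: for each symbol s of L1, list the L2 entries in the n cells where L1 = s; they must all differ.
  L1 = 0: L2 entries (in reading order) 3, 6, 4, 0, 1, 2, 5 — all 7 distinct ✓
  L1 = 1: L2 entries (in reading order) 1, 3, 0, 6, 5, 4, 2 — all 7 distinct ✓
  L1 = 2: L2 entries (in reading order) 5, 1, 6, 3, 2, 0, 4 — all 7 distinct ✓
  L1 = 3: L2 entries (in reading order) 6, 0, 2, 4, 3, 5, 1 — all 7 distinct ✓
  L1 = 4: L2 entries (in reading order) 2, 5, 3, 1, 4, 6, 0 — all 7 distinct ✓
  L1 = 5: L2 entries (in reading order) 0, 4, 5, 2, 6, 1, 3 — all 7 distinct ✓
  L1 = 6: L2 entries (in reading order) 4, 2, 1, 5, 0, 3, 6 — all 7 distinct ✓
Every symbol of L1 meets every symbol of L2 exactly once, so all 49 pairs are distinct (49 of 49).
Conclusion: YES.

YES
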